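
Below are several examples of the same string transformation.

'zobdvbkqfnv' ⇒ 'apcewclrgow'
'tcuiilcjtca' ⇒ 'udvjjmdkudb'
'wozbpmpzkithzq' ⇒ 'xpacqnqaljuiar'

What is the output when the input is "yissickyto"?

zjttjdlzup

The rule is to shift every letter 1 place forward in the alphabet (wrapping around).
On "yissickyto" that produces "zjttjdlzup".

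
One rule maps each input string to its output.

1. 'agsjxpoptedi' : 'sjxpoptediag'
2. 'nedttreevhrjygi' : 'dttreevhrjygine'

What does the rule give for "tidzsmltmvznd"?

Rule — move the first 2 characters to the end (rotate left by 2).
For "tidzsmltmvznd" the result is "dzsmltmvzndti".

dzsmltmvzndti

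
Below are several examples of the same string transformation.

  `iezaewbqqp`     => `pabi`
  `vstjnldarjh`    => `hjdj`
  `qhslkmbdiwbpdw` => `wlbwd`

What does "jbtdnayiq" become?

The pattern: swap the first and last characters, then keep one character in every 3, starting at position 1 (positions 1st, 4th, 7th, ...).
On "jbtdnayiq": the first step gives "qbtdnayij", and the second then gives "qdy".

qdy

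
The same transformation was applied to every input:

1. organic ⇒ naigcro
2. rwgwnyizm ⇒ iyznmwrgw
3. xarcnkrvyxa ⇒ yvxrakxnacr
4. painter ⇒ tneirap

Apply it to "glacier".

Rule — move the last 3 characters to the front (rotate right by 3), then take characters alternately from the front and the back (1st, last, 2nd, 2nd-last, ...).
Working it through for "glacier": intermediate "ierglac", final "icearlg".

icearlg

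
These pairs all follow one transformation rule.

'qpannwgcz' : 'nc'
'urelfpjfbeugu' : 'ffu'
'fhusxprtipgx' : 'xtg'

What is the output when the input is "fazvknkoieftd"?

The transformation: delete the first 2 characters, then keep one character in every 3, starting at position 3 (positions 3rd, 6th, 9th, ...).
On "fazvknkoieftd": the first step gives "zvknkoieftd", and the second then gives "kof".

kof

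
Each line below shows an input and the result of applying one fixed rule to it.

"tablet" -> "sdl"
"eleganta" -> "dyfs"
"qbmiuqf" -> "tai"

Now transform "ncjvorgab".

unjs

Each output is the input with this applied: shift every letter 8 places backward in the alphabet (wrapping around), then keep every other character starting from the second (positions 2nd, 4th, 6th, ...).
Doing the same to "ncjvorgab": "unjs".
(Check on "qbmiuqf": → "iteamix" → "tai" ✓)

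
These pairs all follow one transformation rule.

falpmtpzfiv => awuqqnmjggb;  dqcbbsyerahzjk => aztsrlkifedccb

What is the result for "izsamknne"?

atoonljfb

Each output is the input with this applied: sort the characters into reverse alphabetical order, then shift every letter 1 place forward in the alphabet (wrapping around).
For "izsamknne", step one produces "zsnnmkiea"; step two turns that into "atoonljfb".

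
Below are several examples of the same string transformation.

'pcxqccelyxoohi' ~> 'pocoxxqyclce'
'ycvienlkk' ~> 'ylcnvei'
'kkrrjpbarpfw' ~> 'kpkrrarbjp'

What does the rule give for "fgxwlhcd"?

In each case the input is transformed by: delete the last 2 characters, then take characters alternately from the front and the back (1st, last, 2nd, 2nd-last, ...).
Starting from "fgxwlhcd": after the first operation, "fgxwlh"; after the second, "fhglxw".
(Check on "ycvienlkk": → "ycvienl" → "ylcnvei" ✓)

fhglxw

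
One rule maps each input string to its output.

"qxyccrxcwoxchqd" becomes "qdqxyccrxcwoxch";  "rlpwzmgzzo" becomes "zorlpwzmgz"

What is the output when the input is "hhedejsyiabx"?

Looking at the pairs, the operation is to move the last 2 characters to the front (rotate right by 2).
On "hhedejsyiabx" that produces "bxhhedejsyia".

bxhhedejsyia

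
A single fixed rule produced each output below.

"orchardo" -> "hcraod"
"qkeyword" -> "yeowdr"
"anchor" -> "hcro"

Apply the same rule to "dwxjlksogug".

jxklosugg

The rule is to delete the first 2 characters, then swap each adjacent pair of characters (1↔2, 3↔4, ...).
For "dwxjlksogug" the result is "jxklosugg".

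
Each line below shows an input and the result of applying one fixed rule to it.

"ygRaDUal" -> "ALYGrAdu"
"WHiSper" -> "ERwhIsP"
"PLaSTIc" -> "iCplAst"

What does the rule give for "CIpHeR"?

ErciPh

Each output is the input with this applied: flip the case of every letter, then move the last 2 characters to the front (rotate right by 2).
On "CIpHeR" that produces "ErciPh".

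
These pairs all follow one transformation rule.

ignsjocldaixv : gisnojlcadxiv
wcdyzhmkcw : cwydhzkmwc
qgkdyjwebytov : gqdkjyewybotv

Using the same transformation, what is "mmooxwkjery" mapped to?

mmoowxjkrey

Each output is the input with this applied: swap each adjacent pair of characters (1↔2, 3↔4, ...).
Applying that to "mmooxwkjery" gives "mmoowxjkrey".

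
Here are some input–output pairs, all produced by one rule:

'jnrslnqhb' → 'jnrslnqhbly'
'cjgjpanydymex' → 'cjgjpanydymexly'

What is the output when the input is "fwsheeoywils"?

fwsheeoywilsly

Each output is the input with this applied: append "ly".
So "fwsheeoywils" becomes "fwsheeoywilsly".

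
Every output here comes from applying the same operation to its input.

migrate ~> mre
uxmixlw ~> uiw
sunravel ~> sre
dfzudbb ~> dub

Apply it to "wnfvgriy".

wvi

Each output is the input with this applied: keep one character in every 3, starting at position 1 (positions 1st, 4th, 7th, ...).
"wnfvgriy" → "wvi".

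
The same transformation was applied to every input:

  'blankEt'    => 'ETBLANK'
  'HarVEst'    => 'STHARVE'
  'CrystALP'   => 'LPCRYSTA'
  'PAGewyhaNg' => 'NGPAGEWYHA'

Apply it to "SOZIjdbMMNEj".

EJSOZIJDBMMN

Rule — move the last 2 characters to the front (rotate right by 2), then convert every letter to uppercase.
On "SOZIjdbMMNEj": the first step gives "EjSOZIjdbMMN", and the second then gives "EJSOZIJDBMMN".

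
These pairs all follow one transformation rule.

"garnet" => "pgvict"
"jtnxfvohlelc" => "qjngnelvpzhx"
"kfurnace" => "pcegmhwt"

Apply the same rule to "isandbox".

Rule — swap the front and back halves of the string, then shift every letter 2 places forward in the alphabet (wrapping around).
"isandbox" → "dboxisan" → "fdqzkucp".

fdqzkucp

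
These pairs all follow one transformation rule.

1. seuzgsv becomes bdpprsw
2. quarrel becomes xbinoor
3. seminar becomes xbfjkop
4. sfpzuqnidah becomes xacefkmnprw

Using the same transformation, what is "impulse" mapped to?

bfijmpr

The pattern: sort the characters into alphabetical order, then shift every letter 3 places backward in the alphabet (wrapping around).
Applying both steps to "impulse": "eilmpsu", then "bfijmpr".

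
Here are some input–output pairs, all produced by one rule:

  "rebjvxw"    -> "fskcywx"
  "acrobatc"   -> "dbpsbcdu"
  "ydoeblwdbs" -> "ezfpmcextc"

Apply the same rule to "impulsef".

njvqtmgf

Looking at the pairs, the operation is to shift every letter 1 place forward in the alphabet (wrapping around), then swap each adjacent pair of characters (1↔2, 3↔4, ...).
For "impulsef" the result is "njvqtmgf".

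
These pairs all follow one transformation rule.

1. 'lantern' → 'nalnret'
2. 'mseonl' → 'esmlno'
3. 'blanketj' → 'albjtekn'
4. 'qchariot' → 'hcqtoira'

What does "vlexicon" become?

Each output is the input with this applied: move the first 3 characters to the end (rotate left by 3), then reverse the string.
Working it through for "vlexicon": intermediate "xiconvle", final "elvnocix".

elvnocix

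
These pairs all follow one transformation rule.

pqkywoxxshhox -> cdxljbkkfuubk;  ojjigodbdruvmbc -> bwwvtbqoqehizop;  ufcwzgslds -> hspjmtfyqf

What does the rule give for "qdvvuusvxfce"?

dqiihhfikspr

Looking at the pairs, the operation is to shift every letter 13 places forward in the alphabet (wrapping around) — i.e. ROT13.
Doing the same to "qdvvuusvxfce": "dqiihhfikspr".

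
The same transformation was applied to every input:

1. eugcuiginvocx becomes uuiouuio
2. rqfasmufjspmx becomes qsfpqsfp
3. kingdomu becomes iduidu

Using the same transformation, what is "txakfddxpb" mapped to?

xfxxfx

Looking at the pairs, the operation is to keep one character in every 3, starting at position 2 (positions 2nd, 5th, 8th, ...), then write the whole string twice.
Working it through for "txakfddxpb": intermediate "xfx", final "xfxxfx".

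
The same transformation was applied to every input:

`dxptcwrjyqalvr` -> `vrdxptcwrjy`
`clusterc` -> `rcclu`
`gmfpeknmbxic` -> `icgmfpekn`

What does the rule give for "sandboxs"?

xssan

The pattern: move the last 2 characters to the front (rotate right by 2), then delete the last 3 characters.
Applying both steps to "sandboxs": "xssandbo", then "xssan".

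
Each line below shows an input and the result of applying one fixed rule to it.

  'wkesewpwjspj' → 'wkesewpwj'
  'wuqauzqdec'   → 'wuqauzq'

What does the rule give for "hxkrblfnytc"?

hxkrblfn

What's happening: delete the last 3 characters.
On "hxkrblfnytc" that produces "hxkrblfn".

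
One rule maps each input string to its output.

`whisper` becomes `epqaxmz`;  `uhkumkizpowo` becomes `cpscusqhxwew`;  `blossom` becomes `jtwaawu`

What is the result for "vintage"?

In each case the input is transformed by: shift every letter 8 places forward in the alphabet (wrapping around).
On "vintage" that produces "dqvbiom".

dqvbiom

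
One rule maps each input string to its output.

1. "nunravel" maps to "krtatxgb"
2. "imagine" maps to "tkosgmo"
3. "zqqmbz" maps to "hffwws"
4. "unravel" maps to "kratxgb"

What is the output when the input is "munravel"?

krsatxgb

Each output is the input with this applied: move the last 2 characters to the front (rotate right by 2), then shift every letter 6 places forward in the alphabet (wrapping around).
So "munravel" becomes "krsatxgb".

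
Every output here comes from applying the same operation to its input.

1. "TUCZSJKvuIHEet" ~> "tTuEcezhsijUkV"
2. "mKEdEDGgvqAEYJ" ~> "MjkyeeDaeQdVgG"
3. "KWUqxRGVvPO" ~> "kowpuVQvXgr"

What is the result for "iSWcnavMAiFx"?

IXsfwICaNmAV

Looking at the pairs, the operation is to take characters alternately from the front and the back (1st, last, 2nd, 2nd-last, ...), then flip the case of every letter.
Starting from "iSWcnavMAiFx": after the first operation, "ixSFWicAnMav"; after the second, "IXsfwICaNmAV".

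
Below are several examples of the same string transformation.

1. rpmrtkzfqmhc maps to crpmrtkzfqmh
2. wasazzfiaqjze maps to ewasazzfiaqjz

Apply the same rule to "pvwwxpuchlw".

The transformation: move the last character to the front.
"pvwwxpuchlw" → "wpvwwxpuchl".

wpvwwxpuchl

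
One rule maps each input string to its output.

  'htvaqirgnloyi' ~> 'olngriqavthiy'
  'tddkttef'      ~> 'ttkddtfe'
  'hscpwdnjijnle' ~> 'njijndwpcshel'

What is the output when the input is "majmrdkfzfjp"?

Rule — move the last 2 characters to the front (rotate right by 2), then reverse the string.
For "majmrdkfzfjp" the result is "fzfkdrmjampj".

fzfkdrmjampj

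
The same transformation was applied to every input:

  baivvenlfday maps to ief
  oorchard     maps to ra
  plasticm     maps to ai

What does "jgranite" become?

ri

The rule is to delete the last character, then keep one character in every 3, starting at position 3 (positions 3rd, 6th, 9th, ...).
Doing the same to "jgranite": "ri".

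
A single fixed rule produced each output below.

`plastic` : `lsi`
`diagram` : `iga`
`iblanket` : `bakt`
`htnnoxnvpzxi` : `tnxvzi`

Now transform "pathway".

What's happening: keep every other character starting from the second (positions 2nd, 4th, 6th, ...).
On "pathway" that produces "aha".

aha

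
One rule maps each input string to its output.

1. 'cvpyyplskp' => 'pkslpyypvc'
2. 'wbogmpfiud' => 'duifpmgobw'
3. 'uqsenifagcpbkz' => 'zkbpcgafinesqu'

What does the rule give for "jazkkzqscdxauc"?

cuaxdcsqzkkzaj

Each output is the input with this applied: reverse the string.
For "jazkkzqscdxauc" the result is "cuaxdcsqzkkzaj".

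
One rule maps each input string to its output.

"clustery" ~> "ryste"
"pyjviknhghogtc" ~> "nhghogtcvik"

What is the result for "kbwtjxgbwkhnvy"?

gbwkhnvytjx

The rule is to delete the first 3 characters, then move the first 3 characters to the end (rotate left by 3).
For "kbwtjxgbwkhnvy", step one produces "tjxgbwkhnvy"; step two turns that into "gbwkhnvytjx".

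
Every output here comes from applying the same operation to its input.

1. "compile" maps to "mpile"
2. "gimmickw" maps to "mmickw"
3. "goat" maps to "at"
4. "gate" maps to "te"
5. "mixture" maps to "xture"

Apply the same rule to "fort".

What's happening: delete the first 2 characters.
Applying that to "fort" gives "rt".

rt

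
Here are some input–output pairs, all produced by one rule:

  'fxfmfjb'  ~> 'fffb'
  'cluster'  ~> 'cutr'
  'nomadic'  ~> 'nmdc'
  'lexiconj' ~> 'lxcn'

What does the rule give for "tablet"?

tbe

The pattern: keep every other character starting from the first (positions 1st, 3rd, 5th, ...).
Doing the same to "tablet": "tbe".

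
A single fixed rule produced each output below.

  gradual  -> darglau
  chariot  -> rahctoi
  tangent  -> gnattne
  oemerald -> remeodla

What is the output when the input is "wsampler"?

Rule — reverse the string, then move the first 3 characters to the end (rotate left by 3).
"wsampler" → "relpmasw" → "pmaswrel".

pmaswrel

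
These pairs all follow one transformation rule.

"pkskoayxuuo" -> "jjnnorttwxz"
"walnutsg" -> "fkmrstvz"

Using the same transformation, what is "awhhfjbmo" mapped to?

aeggilnvz

In each case the input is transformed by: shift every letter 1 place backward in the alphabet (wrapping around), then sort the characters into alphabetical order.
Working it through for "awhhfjbmo": intermediate "zvggeialn", final "aeggilnvz".
(Check on "walnutsg": → "vzkmtsrf" → "fkmrstvz" ✓)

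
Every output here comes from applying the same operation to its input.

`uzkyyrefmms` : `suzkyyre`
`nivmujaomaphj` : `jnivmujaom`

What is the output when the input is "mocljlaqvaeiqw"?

The pattern: move the last character to the front, then delete the last 3 characters.
On "mocljlaqvaeiqw": the first step gives "wmocljlaqvaeiq", and the second then gives "wmocljlaqva".

wmocljlaqva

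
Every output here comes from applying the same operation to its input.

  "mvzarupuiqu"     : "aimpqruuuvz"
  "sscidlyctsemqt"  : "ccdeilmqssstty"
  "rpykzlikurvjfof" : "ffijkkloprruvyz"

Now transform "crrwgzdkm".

cdgkmrrwz

Rule — sort the characters into alphabetical order.
Doing the same to "crrwgzdkm": "cdgkmrrwz".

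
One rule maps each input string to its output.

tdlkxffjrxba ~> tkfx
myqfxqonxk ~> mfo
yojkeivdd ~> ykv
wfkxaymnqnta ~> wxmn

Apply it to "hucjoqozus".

The rule is to delete the last 2 characters, then keep one character in every 3, starting at position 1 (positions 1st, 4th, 7th, ...).
So "hucjoqozus" becomes "hjo".

hjo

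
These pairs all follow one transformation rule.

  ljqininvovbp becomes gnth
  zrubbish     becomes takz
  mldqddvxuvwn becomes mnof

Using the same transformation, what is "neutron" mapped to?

ljgf

The transformation: shift every letter 8 places backward in the alphabet (wrapping around), then keep only the last 4 characters.
Working it through for "neutron": intermediate "fwmljgf", final "ljgf".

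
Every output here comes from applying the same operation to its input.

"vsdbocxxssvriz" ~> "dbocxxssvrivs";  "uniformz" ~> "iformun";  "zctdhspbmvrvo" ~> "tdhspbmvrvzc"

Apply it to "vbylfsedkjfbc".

ylfsedkjfbvb

The pattern: delete the last character, then move the first 2 characters to the end (rotate left by 2).
"vbylfsedkjfbc" → "vbylfsedkjfb" → "ylfsedkjfbvb".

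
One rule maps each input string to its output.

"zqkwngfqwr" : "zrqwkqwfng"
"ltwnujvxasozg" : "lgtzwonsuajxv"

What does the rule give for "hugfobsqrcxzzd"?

The rule is to take characters alternately from the front and the back (1st, last, 2nd, 2nd-last, ...).
"hugfobsqrcxzzd" → "hduzgzfxocbrsq".

hduzgzfxocbrsq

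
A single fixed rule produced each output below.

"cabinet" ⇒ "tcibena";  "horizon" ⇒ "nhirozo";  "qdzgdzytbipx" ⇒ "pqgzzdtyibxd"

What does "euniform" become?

The transformation: swap each adjacent pair of characters (1↔2, 3↔4, ...), then swap the first and last characters.
Starting from "euniform": after the first operation, "ueinofmr"; after the second, "reinofmu".

reinofmu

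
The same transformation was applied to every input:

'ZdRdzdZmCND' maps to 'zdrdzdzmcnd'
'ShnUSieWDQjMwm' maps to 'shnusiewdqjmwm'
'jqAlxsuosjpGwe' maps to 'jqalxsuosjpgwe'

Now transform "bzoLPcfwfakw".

The transformation: convert every letter to lowercase.
So "bzoLPcfwfakw" becomes "bzolpcfwfakw".

bzolpcfwfakw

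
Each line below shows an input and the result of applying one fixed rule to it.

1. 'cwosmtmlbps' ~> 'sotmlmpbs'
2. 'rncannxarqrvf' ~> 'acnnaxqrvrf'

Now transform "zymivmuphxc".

Looking at the pairs, the operation is to swap each adjacent pair of characters (1↔2, 3↔4, ...), then delete the first 2 characters.
So "zymivmuphxc" becomes "immvpuxhc".

immvpuxhc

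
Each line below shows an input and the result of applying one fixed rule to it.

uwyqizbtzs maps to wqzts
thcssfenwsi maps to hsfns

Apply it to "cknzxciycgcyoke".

kzcygyk

Rule — keep every other character starting from the second (positions 2nd, 4th, 6th, ...).
So "cknzxciycgcyoke" becomes "kzcygyk".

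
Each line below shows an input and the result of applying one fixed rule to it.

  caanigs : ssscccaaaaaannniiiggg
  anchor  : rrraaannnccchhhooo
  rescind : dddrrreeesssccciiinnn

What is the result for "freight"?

Looking at the pairs, the operation is to move the last character to the front, then repeat every character 3 times.
Starting from "freight": after the first operation, "tfreigh"; after the second, "tttfffrrreeeiiiggghhh".

tttfffrrreeeiiiggghhh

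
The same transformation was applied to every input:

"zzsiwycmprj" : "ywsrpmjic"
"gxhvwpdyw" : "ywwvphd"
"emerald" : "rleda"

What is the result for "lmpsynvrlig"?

yvsrpnlig

The pattern: delete the first 2 characters, then sort the characters into reverse alphabetical order.
"lmpsynvrlig" → "yvsrpnlig".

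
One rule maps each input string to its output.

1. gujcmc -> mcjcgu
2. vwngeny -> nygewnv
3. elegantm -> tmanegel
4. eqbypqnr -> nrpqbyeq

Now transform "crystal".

alstryc

The transformation: reverse the string, then swap each adjacent pair of characters (1↔2, 3↔4, ...).
"crystal" → "latsyrc" → "alstryc".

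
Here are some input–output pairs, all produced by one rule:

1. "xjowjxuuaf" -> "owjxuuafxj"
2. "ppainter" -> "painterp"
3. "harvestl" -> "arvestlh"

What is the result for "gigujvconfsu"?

ujvconfsugig

The transformation: swap the front and back halves of the string, then move the last 3 characters to the front (rotate right by 3).
"gigujvconfsu" → "ujvconfsugig".
(Check on "harvestl": → "estlharv" → "arvestlh" ✓)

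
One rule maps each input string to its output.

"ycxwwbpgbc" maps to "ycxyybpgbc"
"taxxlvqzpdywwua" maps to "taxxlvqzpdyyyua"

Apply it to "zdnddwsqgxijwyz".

zdnddysqgxijyyz

The pattern: replace every "w" with "y".
So "zdnddwsqgxijwyz" becomes "zdnddysqgxijyyz".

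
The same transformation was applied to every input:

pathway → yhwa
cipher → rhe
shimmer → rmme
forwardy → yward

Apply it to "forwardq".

qward

The rule is to delete the first 3 characters, then move the last character to the front.
Applying both steps to "forwardq": "wardq", then "qward".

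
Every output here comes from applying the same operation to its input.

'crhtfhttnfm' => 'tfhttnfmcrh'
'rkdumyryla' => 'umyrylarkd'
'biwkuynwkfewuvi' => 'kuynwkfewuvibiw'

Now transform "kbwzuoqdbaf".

zuoqdbafkbw

The rule is to move the first 3 characters to the end (rotate left by 3).
So "kbwzuoqdbaf" becomes "zuoqdbafkbw".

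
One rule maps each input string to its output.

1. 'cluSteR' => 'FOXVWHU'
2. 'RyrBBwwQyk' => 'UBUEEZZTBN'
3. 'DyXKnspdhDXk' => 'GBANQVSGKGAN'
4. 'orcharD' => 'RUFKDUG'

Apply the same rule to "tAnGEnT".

Rule — shift every letter 3 places forward in the alphabet (wrapping around), then convert every letter to uppercase.
For "tAnGEnT", step one produces "wDqJHqW"; step two turns that into "WDQJHQW".

WDQJHQW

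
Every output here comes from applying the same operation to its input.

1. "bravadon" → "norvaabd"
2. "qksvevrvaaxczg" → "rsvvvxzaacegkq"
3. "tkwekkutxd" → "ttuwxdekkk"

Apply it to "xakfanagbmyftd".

The transformation: sort the characters into alphabetical order, then swap the front and back halves of the string.
On "xakfanagbmyftd": the first step gives "aaabdffgkmntxy", and the second then gives "gkmntxyaaabdff".
(Check on "tkwekkutxd": → "dekkkttuwx" → "ttuwxdekkk" ✓)

gkmntxyaaabdff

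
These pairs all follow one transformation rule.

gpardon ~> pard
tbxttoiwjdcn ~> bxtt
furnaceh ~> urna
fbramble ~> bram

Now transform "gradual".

radu

The rule is to move the first character to the end, then keep only the first 4 characters.
Applying both steps to "gradual": "radualg", then "radu".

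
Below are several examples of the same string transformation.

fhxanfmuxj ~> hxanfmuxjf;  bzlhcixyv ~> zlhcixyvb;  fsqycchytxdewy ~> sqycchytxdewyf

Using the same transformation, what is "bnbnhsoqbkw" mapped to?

nbnhsoqbkwb

The rule is to move the first character to the end.
"bnbnhsoqbkw" → "nbnhsoqbkwb".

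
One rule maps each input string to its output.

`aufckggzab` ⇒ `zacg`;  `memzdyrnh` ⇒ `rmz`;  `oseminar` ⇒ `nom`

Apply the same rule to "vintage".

avt

Looking at the pairs, the operation is to move the last 3 characters to the front (rotate right by 3), then keep one character in every 3, starting at position 1 (positions 1st, 4th, 7th, ...).
For "vintage", step one produces "agevint"; step two turns that into "avt".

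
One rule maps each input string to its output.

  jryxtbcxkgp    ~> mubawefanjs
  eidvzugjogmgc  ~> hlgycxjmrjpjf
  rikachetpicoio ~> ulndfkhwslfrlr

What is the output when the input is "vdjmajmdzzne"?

The transformation: shift every letter 3 places forward in the alphabet (wrapping around).
On "vdjmajmdzzne" that produces "ygmpdmpgccqh".

ygmpdmpgccqh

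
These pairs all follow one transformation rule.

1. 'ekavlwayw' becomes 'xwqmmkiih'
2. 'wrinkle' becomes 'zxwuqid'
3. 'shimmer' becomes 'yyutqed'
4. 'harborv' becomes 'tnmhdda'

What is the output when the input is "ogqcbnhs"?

ztsoneca

The pattern: shift every letter 12 places forward in the alphabet (wrapping around), then sort the characters into reverse alphabetical order.
For "ogqcbnhs", step one produces "asconzte"; step two turns that into "ztsoneca".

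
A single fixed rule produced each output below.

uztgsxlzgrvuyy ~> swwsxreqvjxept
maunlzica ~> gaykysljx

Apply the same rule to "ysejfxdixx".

gvvwqchdvb

In each case the input is transformed by: shift every letter 2 places backward in the alphabet (wrapping around), then move the last 3 characters to the front (rotate right by 3).
Applying both steps to "ysejfxdixx": "wqchdvbgvv", then "gvvwqchdvb".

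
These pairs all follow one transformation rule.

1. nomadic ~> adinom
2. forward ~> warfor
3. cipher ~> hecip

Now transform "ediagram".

Each output is the input with this applied: delete the last character, then move the first 3 characters to the end (rotate left by 3).
Applying both steps to "ediagram": "ediagra", then "agraedi".
(Check on "nomadic": → "nomadi" → "adinom" ✓)

agraedi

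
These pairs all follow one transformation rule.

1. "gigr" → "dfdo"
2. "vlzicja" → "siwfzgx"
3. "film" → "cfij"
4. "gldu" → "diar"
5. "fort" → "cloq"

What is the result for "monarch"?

The rule is to shift every letter 3 places backward in the alphabet (wrapping around).
So "monarch" becomes "jlkxoze".

jlkxoze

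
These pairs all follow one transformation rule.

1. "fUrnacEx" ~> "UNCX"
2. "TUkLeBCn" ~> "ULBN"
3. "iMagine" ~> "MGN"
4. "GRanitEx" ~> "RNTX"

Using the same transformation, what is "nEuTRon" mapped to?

Rule — keep every other character starting from the second (positions 2nd, 4th, 6th, ...), then convert every letter to uppercase.
Working it through for "nEuTRon": intermediate "ETo", final "ETO".
(Check on "GRanitEx": → "Rntx" → "RNTX" ✓)

ETO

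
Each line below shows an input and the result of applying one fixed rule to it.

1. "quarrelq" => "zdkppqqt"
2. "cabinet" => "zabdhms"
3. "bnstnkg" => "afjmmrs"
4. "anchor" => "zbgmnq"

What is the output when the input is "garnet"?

zdfmqs

The transformation: sort the characters into alphabetical order, then shift every letter 1 place backward in the alphabet (wrapping around).
Applying both steps to "garnet": "aegnrt", then "zdfmqs".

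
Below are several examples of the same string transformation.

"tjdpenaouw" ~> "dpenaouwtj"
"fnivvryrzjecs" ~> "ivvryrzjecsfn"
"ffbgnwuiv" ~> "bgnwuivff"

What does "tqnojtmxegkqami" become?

nojtmxegkqamitq

The pattern: move the first 2 characters to the end (rotate left by 2).
So "tqnojtmxegkqami" becomes "nojtmxegkqamitq".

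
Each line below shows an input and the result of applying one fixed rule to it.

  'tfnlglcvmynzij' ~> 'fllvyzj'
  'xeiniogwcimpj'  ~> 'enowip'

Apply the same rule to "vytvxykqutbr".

yvyqtr

The transformation: keep every other character starting from the second (positions 2nd, 4th, 6th, ...).
"vytvxykqutbr" → "yvyqtr".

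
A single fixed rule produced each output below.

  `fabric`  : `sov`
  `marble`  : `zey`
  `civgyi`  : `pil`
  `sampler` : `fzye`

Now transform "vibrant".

Each output is the input with this applied: shift every letter 13 places forward in the alphabet (wrapping around) — i.e. ROT13, then keep every other character starting from the first (positions 1st, 3rd, 5th, ...).
Starting from "vibrant": after the first operation, "ivoenag"; after the second, "iong".

iong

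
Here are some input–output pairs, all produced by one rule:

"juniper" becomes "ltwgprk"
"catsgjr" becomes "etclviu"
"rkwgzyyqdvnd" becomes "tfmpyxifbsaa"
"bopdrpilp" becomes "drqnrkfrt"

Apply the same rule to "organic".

The transformation: take characters alternately from the front and the back (1st, last, 2nd, 2nd-last, ...), then shift every letter 2 places forward in the alphabet (wrapping around).
For "organic", step one produces "ocrigna"; step two turns that into "qetkipc".

qetkipc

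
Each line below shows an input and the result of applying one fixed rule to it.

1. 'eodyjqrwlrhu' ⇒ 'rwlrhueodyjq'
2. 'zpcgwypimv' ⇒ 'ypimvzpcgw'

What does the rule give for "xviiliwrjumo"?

Rule — swap the front and back halves of the string.
On "xviiliwrjumo" that produces "wrjumoxviili".

wrjumoxviili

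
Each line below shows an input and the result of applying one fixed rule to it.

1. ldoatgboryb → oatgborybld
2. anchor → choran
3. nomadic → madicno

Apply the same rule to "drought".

Rule — move the first 2 characters to the end (rotate left by 2).
On "drought" that produces "oughtdr".

oughtdr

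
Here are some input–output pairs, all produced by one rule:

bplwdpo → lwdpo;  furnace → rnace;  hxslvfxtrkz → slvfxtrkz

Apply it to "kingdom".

ngdom

The rule is to delete the first 2 characters.
Applying that to "kingdom" gives "ngdom".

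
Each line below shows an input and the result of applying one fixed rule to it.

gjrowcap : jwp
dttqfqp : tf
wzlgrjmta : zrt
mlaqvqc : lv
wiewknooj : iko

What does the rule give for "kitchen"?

The transformation: keep one character in every 3, starting at position 2 (positions 2nd, 5th, 8th, ...).
Applying that to "kitchen" gives "ih".

ih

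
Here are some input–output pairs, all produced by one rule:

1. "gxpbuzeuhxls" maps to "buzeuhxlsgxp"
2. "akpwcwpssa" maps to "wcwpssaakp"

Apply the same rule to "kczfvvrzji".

In each case the input is transformed by: move the first 3 characters to the end (rotate left by 3).
So "kczfvvrzji" becomes "fvvrzjikcz".

fvvrzjikcz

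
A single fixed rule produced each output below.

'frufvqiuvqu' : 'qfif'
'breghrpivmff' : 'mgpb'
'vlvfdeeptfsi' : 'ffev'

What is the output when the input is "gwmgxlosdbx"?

bgog

Looking at the pairs, the operation is to keep one character in every 3, starting at position 1 (positions 1st, 4th, 7th, ...), then swap the first and last characters.
Applying both steps to "gwmgxlosdbx": "ggob", then "bgog".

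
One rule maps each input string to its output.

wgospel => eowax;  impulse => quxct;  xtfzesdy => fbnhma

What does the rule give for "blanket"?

jtivs

In each case the input is transformed by: shift every letter 8 places forward in the alphabet (wrapping around), then delete the last 2 characters.
For "blanket", step one produces "jtivsmb"; step two turns that into "jtivs".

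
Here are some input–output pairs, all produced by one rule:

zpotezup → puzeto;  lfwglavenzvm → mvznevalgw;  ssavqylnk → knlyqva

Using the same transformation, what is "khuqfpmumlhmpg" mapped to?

gpmhlmumpfqu

Each output is the input with this applied: reverse the string, then delete the last 2 characters.
For "khuqfpmumlhmpg", step one produces "gpmhlmumpfquhk"; step two turns that into "gpmhlmumpfqu".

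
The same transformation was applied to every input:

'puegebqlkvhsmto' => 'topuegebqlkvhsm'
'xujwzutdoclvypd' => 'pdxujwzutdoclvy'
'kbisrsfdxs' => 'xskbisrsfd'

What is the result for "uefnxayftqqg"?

qguefnxayftq

Looking at the pairs, the operation is to move the last 2 characters to the front (rotate right by 2).
Doing the same to "uefnxayftqqg": "qguefnxayftq".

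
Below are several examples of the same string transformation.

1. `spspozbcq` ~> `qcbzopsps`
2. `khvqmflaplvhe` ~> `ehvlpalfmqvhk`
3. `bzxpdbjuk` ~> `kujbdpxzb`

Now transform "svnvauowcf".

What's happening: reverse the string.
"svnvauowcf" → "fcwouavnvs".

fcwouavnvs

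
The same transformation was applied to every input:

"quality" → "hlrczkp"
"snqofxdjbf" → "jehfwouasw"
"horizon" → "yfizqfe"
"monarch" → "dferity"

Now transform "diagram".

uzrxird

Each output is the input with this applied: shift every letter 9 places backward in the alphabet (wrapping around).
So "diagram" becomes "uzrxird".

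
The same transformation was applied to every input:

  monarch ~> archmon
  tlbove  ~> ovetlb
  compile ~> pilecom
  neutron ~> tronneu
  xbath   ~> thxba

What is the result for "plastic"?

The rule is to move the first 3 characters to the end (rotate left by 3).
Doing the same to "plastic": "sticpla".

sticpla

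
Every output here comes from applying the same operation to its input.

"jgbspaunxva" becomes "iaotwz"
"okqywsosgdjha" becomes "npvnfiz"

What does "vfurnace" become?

utmb

Rule — shift every letter 1 place backward in the alphabet (wrapping around), then keep every other character starting from the first (positions 1st, 3rd, 5th, ...).
Starting from "vfurnace": after the first operation, "uetqmzbd"; after the second, "utmb".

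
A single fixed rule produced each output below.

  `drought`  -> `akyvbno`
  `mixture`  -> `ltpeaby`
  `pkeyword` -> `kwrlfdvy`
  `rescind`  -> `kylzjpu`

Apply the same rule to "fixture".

lmpeaby

The pattern: move the last character to the front, then shift every letter 7 places forward in the alphabet (wrapping around).
For "fixture", step one produces "efixtur"; step two turns that into "lmpeaby".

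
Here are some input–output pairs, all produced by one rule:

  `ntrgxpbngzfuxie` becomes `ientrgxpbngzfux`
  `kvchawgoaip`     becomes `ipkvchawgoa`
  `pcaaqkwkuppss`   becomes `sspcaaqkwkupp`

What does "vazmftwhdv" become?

Rule — move the last 2 characters to the front (rotate right by 2).
So "vazmftwhdv" becomes "dvvazmftwh".

dvvazmftwh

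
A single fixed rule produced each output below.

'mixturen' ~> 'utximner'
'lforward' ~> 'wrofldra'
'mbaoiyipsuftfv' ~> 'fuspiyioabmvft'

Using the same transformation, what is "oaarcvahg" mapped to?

Each output is the input with this applied: reverse the string, then move the first 3 characters to the end (rotate left by 3).
"oaarcvahg" → "ghavcraao" → "vcraaogha".
(Check on "mixturen": → "nerutxim" → "utximner" ✓)

vcraaogha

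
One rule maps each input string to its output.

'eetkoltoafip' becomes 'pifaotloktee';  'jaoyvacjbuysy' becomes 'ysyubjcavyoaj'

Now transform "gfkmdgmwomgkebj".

What's happening: reverse the string.
Doing the same to "gfkmdgmwomgkebj": "jbekgmowmgdmkfg".

jbekgmowmgdmkfg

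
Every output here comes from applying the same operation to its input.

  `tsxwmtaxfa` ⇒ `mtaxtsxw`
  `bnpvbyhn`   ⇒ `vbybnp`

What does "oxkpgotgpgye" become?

otgpgoxkpg

The rule is to delete the last 2 characters, then swap the front and back halves of the string.
"oxkpgotgpgye" → "oxkpgotgpg" → "otgpgoxkpg".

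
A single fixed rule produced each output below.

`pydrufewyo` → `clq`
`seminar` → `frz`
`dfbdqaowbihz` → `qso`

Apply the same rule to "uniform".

hav

Looking at the pairs, the operation is to shift every letter 13 places forward in the alphabet (wrapping around) — i.e. ROT13, then keep only the first 3 characters.
For "uniform", step one produces "havsbez"; step two turns that into "hav".
(Check on "dfbdqaowbihz": → "qsoqdnbjovum" → "qso" ✓)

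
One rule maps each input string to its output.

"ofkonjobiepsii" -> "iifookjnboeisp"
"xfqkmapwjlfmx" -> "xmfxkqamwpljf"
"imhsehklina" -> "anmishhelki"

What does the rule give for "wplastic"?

cipwalts

The transformation: move the last 2 characters to the front (rotate right by 2), then swap each adjacent pair of characters (1↔2, 3↔4, ...).
Applying both steps to "wplastic": "icwplast", then "cipwalts".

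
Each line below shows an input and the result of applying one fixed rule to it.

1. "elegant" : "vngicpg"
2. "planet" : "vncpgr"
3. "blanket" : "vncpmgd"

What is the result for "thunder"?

In each case the input is transformed by: swap the first and last characters, then shift every letter 2 places forward in the alphabet (wrapping around).
Starting from "thunder": after the first operation, "rhundet"; after the second, "tjwpfgv".

tjwpfgv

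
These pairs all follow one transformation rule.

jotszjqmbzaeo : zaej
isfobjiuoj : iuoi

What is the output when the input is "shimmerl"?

mers

Looking at the pairs, the operation is to swap the first and last characters, then keep only the last 4 characters.
Working it through for "shimmerl": intermediate "lhimmers", final "mers".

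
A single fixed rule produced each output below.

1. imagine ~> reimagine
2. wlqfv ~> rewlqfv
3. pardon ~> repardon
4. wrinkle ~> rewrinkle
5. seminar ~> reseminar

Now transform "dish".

redish

The pattern: prepend "re".
Applying that to "dish" gives "redish".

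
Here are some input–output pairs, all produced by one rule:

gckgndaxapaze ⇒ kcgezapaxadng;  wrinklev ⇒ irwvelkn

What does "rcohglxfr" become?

Rule — move the first 3 characters to the end (rotate left by 3), then reverse the string.
Doing the same to "rcohglxfr": "ocrrfxlgh".
(Check on "gckgndaxapaze": → "gndaxapazegck" → "kcgezapaxadng" ✓)

ocrrfxlgh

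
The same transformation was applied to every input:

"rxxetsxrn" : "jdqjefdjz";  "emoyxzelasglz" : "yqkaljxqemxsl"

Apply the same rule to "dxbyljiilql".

jpknvxuucxx

Rule — shift every letter 12 places forward in the alphabet (wrapping around), then swap each adjacent pair of characters (1↔2, 3↔4, ...).
Working it through for "dxbyljiilql": intermediate "pjnkxvuuxcx", final "jpknvxuucxx".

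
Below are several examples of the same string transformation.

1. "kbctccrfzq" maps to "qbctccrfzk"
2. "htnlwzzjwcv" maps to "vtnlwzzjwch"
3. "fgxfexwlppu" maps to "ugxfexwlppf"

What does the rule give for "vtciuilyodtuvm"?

Each output is the input with this applied: swap the first and last characters.
"vtciuilyodtuvm" → "mtciuilyodtuvv".

mtciuilyodtuvv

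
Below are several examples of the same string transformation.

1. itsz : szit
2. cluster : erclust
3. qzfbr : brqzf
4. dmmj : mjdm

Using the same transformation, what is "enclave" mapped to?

In each case the input is transformed by: move the last 2 characters to the front (rotate right by 2).
For "enclave" the result is "veencla".

veencla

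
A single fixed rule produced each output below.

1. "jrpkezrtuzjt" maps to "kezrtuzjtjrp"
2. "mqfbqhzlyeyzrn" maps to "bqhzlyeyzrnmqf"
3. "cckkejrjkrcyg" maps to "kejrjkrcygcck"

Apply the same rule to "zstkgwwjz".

Each output is the input with this applied: move the first 3 characters to the end (rotate left by 3).
Applying that to "zstkgwwjz" gives "kgwwjzzst".

kgwwjzzst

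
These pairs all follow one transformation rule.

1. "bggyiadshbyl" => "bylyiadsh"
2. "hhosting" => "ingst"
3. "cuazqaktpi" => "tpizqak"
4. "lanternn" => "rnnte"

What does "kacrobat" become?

Each output is the input with this applied: delete the first 3 characters, then move the last 3 characters to the front (rotate right by 3).
Working it through for "kacrobat": intermediate "robat", final "batro".

batro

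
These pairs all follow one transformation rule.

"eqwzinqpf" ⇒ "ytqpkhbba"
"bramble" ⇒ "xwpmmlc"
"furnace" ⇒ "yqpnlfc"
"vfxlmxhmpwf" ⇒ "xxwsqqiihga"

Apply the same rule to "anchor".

Looking at the pairs, the operation is to shift every letter 11 places forward in the alphabet (wrapping around), then sort the characters into reverse alphabetical order.
Starting from "anchor": after the first operation, "lynszc"; after the second, "zysnlc".

zysnlc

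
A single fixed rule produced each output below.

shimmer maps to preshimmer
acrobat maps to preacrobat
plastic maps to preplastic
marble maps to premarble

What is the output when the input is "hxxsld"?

prehxxsld

Each output is the input with this applied: prepend "pre".
Doing the same to "hxxsld": "prehxxsld".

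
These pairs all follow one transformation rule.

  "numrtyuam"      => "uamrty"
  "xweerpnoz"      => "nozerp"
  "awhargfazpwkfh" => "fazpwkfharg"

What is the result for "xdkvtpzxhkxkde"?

The rule is to delete the first 3 characters, then move the first 3 characters to the end (rotate left by 3).
Applying that to "xdkvtpzxhkxkde" gives "zxhkxkdevtp".

zxhkxkdevtp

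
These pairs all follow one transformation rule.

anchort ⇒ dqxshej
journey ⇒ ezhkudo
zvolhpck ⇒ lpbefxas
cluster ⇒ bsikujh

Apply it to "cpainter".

The transformation: shift every letter 10 places backward in the alphabet (wrapping around), then swap each adjacent pair of characters (1↔2, 3↔4, ...).
"cpainter" → "sfqydjuh" → "fsyqjdhu".

fsyqjdhu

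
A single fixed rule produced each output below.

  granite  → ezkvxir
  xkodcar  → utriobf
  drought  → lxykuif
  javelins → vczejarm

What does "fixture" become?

klivwzo

In each case the input is transformed by: move the first 3 characters to the end (rotate left by 3), then shift every letter 9 places backward in the alphabet (wrapping around).
Working it through for "fixture": intermediate "turefix", final "klivwzo".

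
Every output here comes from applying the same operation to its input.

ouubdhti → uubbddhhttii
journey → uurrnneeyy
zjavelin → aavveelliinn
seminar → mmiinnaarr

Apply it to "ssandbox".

aannddbbooxx

Each output is the input with this applied: delete the first 2 characters, then double every character.
"ssandbox" → "andbox" → "aannddbbooxx".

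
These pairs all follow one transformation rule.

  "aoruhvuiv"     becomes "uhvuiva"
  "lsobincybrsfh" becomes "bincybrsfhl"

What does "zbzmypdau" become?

What's happening: move the first 3 characters to the end (rotate left by 3), then delete the last 2 characters.
Applying both steps to "zbzmypdau": "mypdauzbz", then "mypdauz".

mypdauz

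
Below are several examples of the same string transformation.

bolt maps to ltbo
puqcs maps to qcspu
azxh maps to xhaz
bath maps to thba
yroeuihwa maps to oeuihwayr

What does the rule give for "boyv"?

Each output is the input with this applied: move the first 2 characters to the end (rotate left by 2).
Applying that to "boyv" gives "yvbo".

yvbo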